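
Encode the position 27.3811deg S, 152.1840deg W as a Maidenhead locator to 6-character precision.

Offset from 180°W / 90°S: lon 27.8160°, lat 62.6189°.
Field (20°×10°, letters A–R): lon ⌊27.8160/20⌋ = 1 → B; lat ⌊62.6189/10⌋ = 6 → G.
Square (2°×1°, digits 0–9): lon ⌊7.8160/2⌋ = 3; lat ⌊2.6189/1⌋ = 2.
Subsquare (5′×2.5′, letters a–x): lon ⌊1.8160/0.0833333⌋ = 21 → v; lat ⌊0.6189/0.0416667⌋ = 14 → o.

BG32vo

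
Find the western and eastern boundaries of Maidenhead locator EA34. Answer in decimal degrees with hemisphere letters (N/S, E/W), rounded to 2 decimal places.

Field E=4, A=0: +4·20° lon, +0·10° lat → SW at lon -100°, lat -90°.
Square 3, 4: +3·2° lon, +4·1° lat → SW at lon -94°, lat -86°.
Cell spans 2° lon × 1° lat.
west 94.00° W, east 92.00° W.

94.00° W, 92.00° W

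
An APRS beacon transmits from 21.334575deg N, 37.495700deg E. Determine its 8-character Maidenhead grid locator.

Shift to the Maidenhead origin (180°W, 90°S): lon 217.49570, lat 111.33458.
Field: lon ⌊217.49570/20⌋ = 10 → K; lat ⌊111.33458/10⌋ = 11 → L.
Square: lon ⌊17.49570/2⌋ = 8; lat ⌊1.33458/1⌋ = 1.
Subsquare: lon ⌊1.49570/0.0833333⌋ = 17 → r; lat ⌊0.33458/0.0416667⌋ = 8 → i.
Extended square: lon ⌊0.07903/0.00833333⌋ = 9; lat ⌊0.00124/0.00416667⌋ = 0.

KL81ri90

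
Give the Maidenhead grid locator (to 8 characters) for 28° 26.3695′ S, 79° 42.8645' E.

Add 180° to longitude and 90° to latitude: 259.71441, 61.56051.
Field: lon ⌊259.71441/20⌋ = 12 → M; lat ⌊61.56051/10⌋ = 6 → G.
Square: lon ⌊19.71441/2⌋ = 9; lat ⌊1.56051/1⌋ = 1.
Subsquare: lon ⌊1.71441/0.0833333⌋ = 20 → u; lat ⌊0.56051/0.0416667⌋ = 13 → n.
Extended square: lon ⌊0.04774/0.00833333⌋ = 5; lat ⌊0.01884/0.00416667⌋ = 4.

MG91un54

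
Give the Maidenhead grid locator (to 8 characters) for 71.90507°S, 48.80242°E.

Add 180° to longitude and 90° to latitude: 228.80242, 18.09493.
Field (20°×10°, letters A–R): lon ⌊228.80242/20⌋ = 11 → L; lat ⌊18.09493/10⌋ = 1 → B.
Square (2°×1°, digits 0–9): lon ⌊8.80242/2⌋ = 4; lat ⌊8.09493/1⌋ = 8.
Subsquare (5′×2.5′, letters a–x): lon ⌊0.80242/0.0833333⌋ = 9 → j; lat ⌊0.09493/0.0416667⌋ = 2 → c.
Extended square (30″×15″, digits 0–9): lon ⌊0.05242/0.00833333⌋ = 6; lat ⌊0.01160/0.00416667⌋ = 2.

LB48jc62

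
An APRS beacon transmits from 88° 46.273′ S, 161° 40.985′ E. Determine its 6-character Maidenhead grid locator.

RA01uf

Offset from 180°W / 90°S: lon 341.6831°, lat 1.2288°.
Field: lon ⌊341.6831/20⌋ = 17 → R; lat ⌊1.2288/10⌋ = 0 → A.
Square: lon ⌊1.6831/2⌋ = 0; lat ⌊1.2288/1⌋ = 1.
Subsquare: lon ⌊1.6831/0.0833333⌋ = 20 → u; lat ⌊0.2288/0.0416667⌋ = 5 → f.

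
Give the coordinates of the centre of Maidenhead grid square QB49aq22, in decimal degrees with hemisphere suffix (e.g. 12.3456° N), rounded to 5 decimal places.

70.32292° S, 148.02083° E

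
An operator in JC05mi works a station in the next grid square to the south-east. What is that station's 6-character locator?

JC05nh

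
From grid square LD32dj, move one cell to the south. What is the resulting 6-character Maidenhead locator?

LD32di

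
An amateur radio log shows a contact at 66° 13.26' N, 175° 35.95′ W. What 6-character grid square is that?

AP26ef

Offset from 180°W / 90°S: lon 4.4008°, lat 156.2210°.
Field: lon ⌊4.4008/20⌋ = 0 → A; lat ⌊156.2210/10⌋ = 15 → P.
Square: lon ⌊4.4008/2⌋ = 2; lat ⌊6.2210/1⌋ = 6.
Subsquare: lon ⌊0.4008/0.0833333⌋ = 4 → e; lat ⌊0.2210/0.0416667⌋ = 5 → f.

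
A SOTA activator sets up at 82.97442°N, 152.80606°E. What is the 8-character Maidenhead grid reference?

Add 180° to longitude and 90° to latitude: 332.80606, 172.97442.
Field: 332.80606/20 → 16 → Q, 172.97442/10 → 17 → R; chars QR.
Square: 12.80606/2 → 6, 2.97442/1 → 2; chars 62.
Subsquare: 0.80606/0.0833333 → 9 → j, 0.97442/0.0416667 → 23 → x; chars jx.
Extended square: 0.05606/0.00833333 → 6, 0.01609/0.00416667 → 3; chars 63.

QR62jx63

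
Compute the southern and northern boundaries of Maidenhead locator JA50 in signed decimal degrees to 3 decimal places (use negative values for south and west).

-90.000, -89.000

Field J=9, A=0: +9·20° lon, +0·10° lat → SW at lon 0°, lat -90°.
Square 5, 0: +5·2° lon, +0·1° lat → SW at lon 10°, lat -90°.
Cell spans 2° lon × 1° lat.
south -90.000, north -89.000.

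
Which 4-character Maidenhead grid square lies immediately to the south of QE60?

QD69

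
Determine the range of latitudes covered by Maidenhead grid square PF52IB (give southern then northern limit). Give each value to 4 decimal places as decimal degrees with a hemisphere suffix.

37.9583° S, 37.9167° S

Field P=15, F=5: +15·20° lon, +5·10° lat → SW at lon 120°, lat -40°.
Square 5, 2: +5·2° lon, +2·1° lat → SW at lon 130°, lat -38°.
Subsquare i=8, b=1: +8·0.0833333° lon, +1·0.0416667° lat → SW at lon 130.667°, lat -37.9583°.
Cell spans 0.0833333° lon × 0.0416667° lat.
south 37.9583° S, north 37.9167° S.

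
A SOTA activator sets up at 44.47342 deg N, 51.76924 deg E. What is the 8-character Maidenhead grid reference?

LN54vl23

Shift to the Maidenhead origin (180°W, 90°S): lon 231.76924, lat 134.47342.
Field (20°×10°, letters A–R): lon ⌊231.76924/20⌋ = 11 → L; lat ⌊134.47342/10⌋ = 13 → N.
Square (2°×1°, digits 0–9): lon ⌊11.76924/2⌋ = 5; lat ⌊4.47342/1⌋ = 4.
Subsquare (5′×2.5′, letters a–x): lon ⌊1.76924/0.0833333⌋ = 21 → v; lat ⌊0.47342/0.0416667⌋ = 11 → l.
Extended square (30″×15″, digits 0–9): lon ⌊0.01924/0.00833333⌋ = 2; lat ⌊0.01509/0.00416667⌋ = 3.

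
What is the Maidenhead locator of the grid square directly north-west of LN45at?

Longitude subsquare a = 0; −1 → -1, wraps to 23 = x, carry into square.
Longitude square 4; −1 → 3.
Latitude subsquare t = 19; +1 → 20 = u.

LN35xu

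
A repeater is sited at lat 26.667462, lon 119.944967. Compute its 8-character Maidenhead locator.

Add 180° to longitude and 90° to latitude: 299.94497, 116.66746.
Field (20°×10°, letters A–R): lon ⌊299.94497/20⌋ = 14 → O; lat ⌊116.66746/10⌋ = 11 → L.
Square (2°×1°, digits 0–9): lon ⌊19.94497/2⌋ = 9; lat ⌊6.66746/1⌋ = 6.
Subsquare (5′×2.5′, letters a–x): lon ⌊1.94497/0.0833333⌋ = 23 → x; lat ⌊0.66746/0.0416667⌋ = 16 → q.
Extended square (30″×15″, digits 0–9): lon ⌊0.02830/0.00833333⌋ = 3; lat ⌊0.00080/0.00416667⌋ = 0.

OL96xq30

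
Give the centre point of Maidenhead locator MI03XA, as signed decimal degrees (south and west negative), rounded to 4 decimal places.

Field M=12, I=8: +12·20° lon, +8·10° lat → SW at lon 60°, lat -10°.
Square 0, 3: +0·2° lon, +3·1° lat → SW at lon 60°, lat -7°.
Subsquare x=23, a=0: +23·0.0833333° lon, +0·0.0416667° lat → SW at lon 61.9167°, lat -7°.
Cell spans 0.0833333° lon × 0.0416667° lat. Centre is SW corner plus half of each.
latitude -6.9792, longitude 61.9583.

-6.9792, 61.9583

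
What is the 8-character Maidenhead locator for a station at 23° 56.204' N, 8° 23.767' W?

IL53tw24

Shift to the Maidenhead origin (180°W, 90°S): lon 171.60388, lat 113.93673.
Field (20°×10°, letters A–R): 171.60388/20 → 8 → I, 113.93673/10 → 11 → L; chars IL.
Square (2°×1°, digits 0–9): 11.60388/2 → 5, 3.93673/1 → 3; chars 53.
Subsquare (5′×2.5′, letters a–x): 1.60388/0.0833333 → 19 → t, 0.93673/0.0416667 → 22 → w; chars tw.
Extended square (30″×15″, digits 0–9): 0.02055/0.00833333 → 2, 0.02007/0.00416667 → 4; chars 24.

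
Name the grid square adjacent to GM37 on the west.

GM27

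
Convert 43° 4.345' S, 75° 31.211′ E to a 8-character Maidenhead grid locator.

ME76sw22

Add 180° to longitude and 90° to latitude: 255.52018, 46.92758.
Field (20°×10°, letters A–R): 255.52018/20 → 12 → M, 46.92758/10 → 4 → E; chars ME.
Square (2°×1°, digits 0–9): 15.52018/2 → 7, 6.92758/1 → 6; chars 76.
Subsquare (5′×2.5′, letters a–x): 1.52018/0.0833333 → 18 → s, 0.92758/0.0416667 → 22 → w; chars sw.
Extended square (30″×15″, digits 0–9): 0.02018/0.00833333 → 2, 0.01092/0.00416667 → 2; chars 22.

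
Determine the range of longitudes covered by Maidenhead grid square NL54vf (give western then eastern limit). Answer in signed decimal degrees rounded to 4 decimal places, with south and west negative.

Field N=13, L=11: +13·20° lon, +11·10° lat → SW at lon 80°, lat 20°.
Square 5, 4: +5·2° lon, +4·1° lat → SW at lon 90°, lat 24°.
Subsquare v=21, f=5: +21·0.0833333° lon, +5·0.0416667° lat → SW at lon 91.75°, lat 24.2083°.
Cell spans 0.0833333° lon × 0.0416667° lat.
west 91.7500, east 91.8333.

91.7500, 91.8333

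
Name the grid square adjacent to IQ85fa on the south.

Latitude subsquare a = 0; −1 → -1, wraps to 23 = x, carry into square.
Latitude square 5; −1 → 4.
The longitude characters are unchanged.

IQ84fx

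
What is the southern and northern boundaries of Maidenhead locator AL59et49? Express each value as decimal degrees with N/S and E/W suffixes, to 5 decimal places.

29.82917° N, 29.83333° N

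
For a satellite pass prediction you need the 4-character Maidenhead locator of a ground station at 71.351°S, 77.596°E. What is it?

MB88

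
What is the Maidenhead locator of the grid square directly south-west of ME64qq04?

ME64pq93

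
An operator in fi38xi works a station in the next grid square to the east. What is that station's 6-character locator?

FI48ai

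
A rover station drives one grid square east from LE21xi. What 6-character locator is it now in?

LE31ai

Longitude subsquare x = 23; +1 → 24, wraps to 0 = a, carry into square.
Longitude square 2; +1 → 3.
The latitude characters are unchanged.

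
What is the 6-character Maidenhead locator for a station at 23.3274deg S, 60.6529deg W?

FG96qq

Add 180° to longitude and 90° to latitude: 119.3471, 66.6726.
Field (20°×10°, letters A–R): 119.3471/20 → 5 → F, 66.6726/10 → 6 → G; chars FG.
Square (2°×1°, digits 0–9): 19.3471/2 → 9, 6.6726/1 → 6; chars 96.
Subsquare (5′×2.5′, letters a–x): 1.3471/0.0833333 → 16 → q, 0.6726/0.0416667 → 16 → q; chars qq.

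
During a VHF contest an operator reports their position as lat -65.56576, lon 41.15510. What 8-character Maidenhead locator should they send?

LC04nk84

Add 180° to longitude and 90° to latitude: 221.15510, 24.43424.
Field: lon ⌊221.15510/20⌋ = 11 → L; lat ⌊24.43424/10⌋ = 2 → C.
Square: lon ⌊1.15510/2⌋ = 0; lat ⌊4.43424/1⌋ = 4.
Subsquare: lon ⌊1.15510/0.0833333⌋ = 13 → n; lat ⌊0.43424/0.0416667⌋ = 10 → k.
Extended square: lon ⌊0.07177/0.00833333⌋ = 8; lat ⌊0.01757/0.00416667⌋ = 4.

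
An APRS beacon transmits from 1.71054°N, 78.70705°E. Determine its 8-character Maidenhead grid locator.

Shift to the Maidenhead origin (180°W, 90°S): lon 258.70705, lat 91.71054.
Field (20°×10°, letters A–R): 258.70705/20 → 12 → M, 91.71054/10 → 9 → J; chars MJ.
Square (2°×1°, digits 0–9): 18.70705/2 → 9, 1.71054/1 → 1; chars 91.
Subsquare (5′×2.5′, letters a–x): 0.70705/0.0833333 → 8 → i, 0.71054/0.0416667 → 17 → r; chars ir.
Extended square (30″×15″, digits 0–9): 0.04038/0.00833333 → 4, 0.00221/0.00416667 → 0; chars 40.

MJ91ir40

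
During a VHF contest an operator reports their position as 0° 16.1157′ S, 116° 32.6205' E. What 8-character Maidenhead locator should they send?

OI89gr55

Offset from 180°W / 90°S: lon 296.54368°, lat 89.73140°.
Field: 296.54368/20 → 14 → O, 89.73140/10 → 8 → I; chars OI.
Square: 16.54368/2 → 8, 9.73140/1 → 9; chars 89.
Subsquare: 0.54368/0.0833333 → 6 → g, 0.73140/0.0416667 → 17 → r; chars gr.
Extended square: 0.04368/0.00833333 → 5, 0.02307/0.00416667 → 5; chars 55.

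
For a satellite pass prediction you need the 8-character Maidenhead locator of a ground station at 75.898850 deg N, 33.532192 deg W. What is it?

HQ35fv65

Offset from 180°W / 90°S: lon 146.46781°, lat 165.89885°.
Field: lon ⌊146.46781/20⌋ = 7 → H; lat ⌊165.89885/10⌋ = 16 → Q.
Square: lon ⌊6.46781/2⌋ = 3; lat ⌊5.89885/1⌋ = 5.
Subsquare: lon ⌊0.46781/0.0833333⌋ = 5 → f; lat ⌊0.89885/0.0416667⌋ = 21 → v.
Extended square: lon ⌊0.05114/0.00833333⌋ = 6; lat ⌊0.02385/0.00416667⌋ = 5.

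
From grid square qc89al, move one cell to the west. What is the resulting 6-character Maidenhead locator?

QC79xl

Longitude subsquare a = 0; −1 → -1, wraps to 23 = x, carry into square.
Longitude square 8; −1 → 7.
The latitude characters are unchanged.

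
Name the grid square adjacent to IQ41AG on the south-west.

IQ31xf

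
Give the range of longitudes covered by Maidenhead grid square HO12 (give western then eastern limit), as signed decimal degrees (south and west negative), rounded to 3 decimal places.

Field H=7, O=14: +7·20° lon, +14·10° lat → SW at lon -40°, lat 50°.
Square 1, 2: +1·2° lon, +2·1° lat → SW at lon -38°, lat 52°.
Cell spans 2° lon × 1° lat.
west -38.000, east -36.000.

-38.000, -36.000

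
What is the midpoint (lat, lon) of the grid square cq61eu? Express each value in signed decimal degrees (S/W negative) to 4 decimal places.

Field C=2, Q=16: +2·20° lon, +16·10° lat → SW at lon -140°, lat 70°.
Square 6, 1: +6·2° lon, +1·1° lat → SW at lon -128°, lat 71°.
Subsquare e=4, u=20: +4·0.0833333° lon, +20·0.0416667° lat → SW at lon -127.667°, lat 71.8333°.
Cell spans 0.0833333° lon × 0.0416667° lat. Centre is SW corner plus half of each.
latitude 71.8542, longitude -127.6250.

71.8542, -127.6250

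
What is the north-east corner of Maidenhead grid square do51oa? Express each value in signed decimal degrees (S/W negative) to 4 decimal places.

Field D=3, O=14: +3·20° lon, +14·10° lat → SW at lon -120°, lat 50°.
Square 5, 1: +5·2° lon, +1·1° lat → SW at lon -110°, lat 51°.
Subsquare o=14, a=0: +14·0.0833333° lon, +0·0.0416667° lat → SW at lon -108.833°, lat 51°.
Cell spans 0.0833333° lon × 0.0416667° lat. NE corner is SW corner plus one full cell.
latitude 51.0417, longitude -108.7500.

51.0417, -108.7500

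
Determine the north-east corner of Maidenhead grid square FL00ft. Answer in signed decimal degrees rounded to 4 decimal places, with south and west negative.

Field F=5, L=11: +5·20° lon, +11·10° lat → SW at lon -80°, lat 20°.
Square 0, 0: +0·2° lon, +0·1° lat → SW at lon -80°, lat 20°.
Subsquare f=5, t=19: +5·0.0833333° lon, +19·0.0416667° lat → SW at lon -79.5833°, lat 20.7917°.
Cell spans 0.0833333° lon × 0.0416667° lat. NE corner is SW corner plus one full cell.
latitude 20.8333, longitude -79.5000.

20.8333, -79.5000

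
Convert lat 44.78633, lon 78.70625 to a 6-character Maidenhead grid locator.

Add 180° to longitude and 90° to latitude: 258.7063, 134.7863.
Field: lon ⌊258.7063/20⌋ = 12 → M; lat ⌊134.7863/10⌋ = 13 → N.
Square: lon ⌊18.7063/2⌋ = 9; lat ⌊4.7863/1⌋ = 4.
Subsquare: lon ⌊0.7063/0.0833333⌋ = 8 → i; lat ⌊0.7863/0.0416667⌋ = 18 → s.

MN94is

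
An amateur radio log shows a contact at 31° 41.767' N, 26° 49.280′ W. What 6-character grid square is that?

Shift to the Maidenhead origin (180°W, 90°S): lon 153.1787, lat 121.6961.
Field: lon ⌊153.1787/20⌋ = 7 → H; lat ⌊121.6961/10⌋ = 12 → M.
Square: lon ⌊13.1787/2⌋ = 6; lat ⌊1.6961/1⌋ = 1.
Subsquare: lon ⌊1.1787/0.0833333⌋ = 14 → o; lat ⌊0.6961/0.0416667⌋ = 16 → q.

HM61oq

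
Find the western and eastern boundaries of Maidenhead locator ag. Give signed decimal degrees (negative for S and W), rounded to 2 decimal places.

-180.00, -160.00

Field A=0, G=6: +0·20° lon, +6·10° lat → SW at lon -180°, lat -30°.
Cell spans 20° lon × 10° lat.
west -180.00, east -160.00.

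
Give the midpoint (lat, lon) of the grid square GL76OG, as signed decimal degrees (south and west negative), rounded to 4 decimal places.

26.2708, -44.7917

Field G=6, L=11: +6·20° lon, +11·10° lat → SW at lon -60°, lat 20°.
Square 7, 6: +7·2° lon, +6·1° lat → SW at lon -46°, lat 26°.
Subsquare o=14, g=6: +14·0.0833333° lon, +6·0.0416667° lat → SW at lon -44.8333°, lat 26.25°.
Cell spans 0.0833333° lon × 0.0416667° lat. Centre is SW corner plus half of each.
latitude 26.2708, longitude -44.7917.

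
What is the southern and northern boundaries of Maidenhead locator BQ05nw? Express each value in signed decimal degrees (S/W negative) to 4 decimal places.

75.9167, 75.9583

Field B=1, Q=16: +1·20° lon, +16·10° lat → SW at lon -160°, lat 70°.
Square 0, 5: +0·2° lon, +5·1° lat → SW at lon -160°, lat 75°.
Subsquare n=13, w=22: +13·0.0833333° lon, +22·0.0416667° lat → SW at lon -158.917°, lat 75.9167°.
Cell spans 0.0833333° lon × 0.0416667° lat.
south 75.9167, north 75.9583.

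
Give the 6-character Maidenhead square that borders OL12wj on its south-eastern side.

Longitude subsquare w = 22; +1 → 23 = x.
Latitude subsquare j = 9; −1 → 8 = i.

OL12xi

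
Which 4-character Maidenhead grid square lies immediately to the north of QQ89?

QR80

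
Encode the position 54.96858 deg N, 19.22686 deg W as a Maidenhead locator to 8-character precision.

Shift to the Maidenhead origin (180°W, 90°S): lon 160.77314, lat 144.96858.
Field (20°×10°, letters A–R): lon ⌊160.77314/20⌋ = 8 → I; lat ⌊144.96858/10⌋ = 14 → O.
Square (2°×1°, digits 0–9): lon ⌊0.77314/2⌋ = 0; lat ⌊4.96858/1⌋ = 4.
Subsquare (5′×2.5′, letters a–x): lon ⌊0.77314/0.0833333⌋ = 9 → j; lat ⌊0.96858/0.0416667⌋ = 23 → x.
Extended square (30″×15″, digits 0–9): lon ⌊0.02314/0.00833333⌋ = 2; lat ⌊0.01025/0.00416667⌋ = 2.

IO04jx22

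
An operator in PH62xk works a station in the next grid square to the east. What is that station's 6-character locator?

Longitude subsquare x = 23; +1 → 24, wraps to 0 = a, carry into square.
Longitude square 6; +1 → 7.
The latitude characters are unchanged.

PH72ak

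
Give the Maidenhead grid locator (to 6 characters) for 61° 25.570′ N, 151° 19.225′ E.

Add 180° to longitude and 90° to latitude: 331.3204, 151.4262.
Field (20°×10°, letters A–R): lon ⌊331.3204/20⌋ = 16 → Q; lat ⌊151.4262/10⌋ = 15 → P.
Square (2°×1°, digits 0–9): lon ⌊11.3204/2⌋ = 5; lat ⌊1.4262/1⌋ = 1.
Subsquare (5′×2.5′, letters a–x): lon ⌊1.3204/0.0833333⌋ = 15 → p; lat ⌊0.4262/0.0416667⌋ = 10 → k.

QP51pk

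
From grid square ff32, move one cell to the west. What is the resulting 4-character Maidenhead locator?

FF22

Longitude square 3; −1 → 2.
The latitude characters are unchanged.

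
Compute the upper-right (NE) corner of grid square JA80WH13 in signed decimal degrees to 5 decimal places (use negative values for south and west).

-89.69167, 17.85000

Field J=9, A=0: +9·20° lon, +0·10° lat → SW at lon 0°, lat -90°.
Square 8, 0: +8·2° lon, +0·1° lat → SW at lon 16°, lat -90°.
Subsquare w=22, h=7: +22·0.0833333° lon, +7·0.0416667° lat → SW at lon 17.8333°, lat -89.7083°.
Extended square 1, 3: +1·0.00833333° lon, +3·0.00416667° lat → SW at lon 17.8417°, lat -89.6958°.
Cell spans 0.00833333° lon × 0.00416667° lat. NE corner is SW corner plus one full cell.
latitude -89.69167, longitude 17.85000.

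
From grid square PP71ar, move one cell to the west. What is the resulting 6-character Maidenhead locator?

Longitude subsquare a = 0; −1 → -1, wraps to 23 = x, carry into square.
Longitude square 7; −1 → 6.
The latitude characters are unchanged.

PP61xr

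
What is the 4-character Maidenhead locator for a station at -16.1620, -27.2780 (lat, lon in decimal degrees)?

HH63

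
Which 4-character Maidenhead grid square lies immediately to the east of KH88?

KH98

Longitude square 8; +1 → 9.
The latitude characters are unchanged.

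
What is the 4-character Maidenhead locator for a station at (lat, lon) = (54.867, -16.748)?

IO14

Shift to the Maidenhead origin (180°W, 90°S): lon 163.25, lat 144.87.
Field (20°×10°, letters A–R): lon ⌊163.25/20⌋ = 8 → I; lat ⌊144.87/10⌋ = 14 → O.
Square (2°×1°, digits 0–9): lon ⌊3.25/2⌋ = 1; lat ⌊4.87/1⌋ = 4.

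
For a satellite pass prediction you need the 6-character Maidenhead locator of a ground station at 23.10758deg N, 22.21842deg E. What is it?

Offset from 180°W / 90°S: lon 202.2184°, lat 113.1076°.
Field (20°×10°, letters A–R): lon ⌊202.2184/20⌋ = 10 → K; lat ⌊113.1076/10⌋ = 11 → L.
Square (2°×1°, digits 0–9): lon ⌊2.2184/2⌋ = 1; lat ⌊3.1076/1⌋ = 3.
Subsquare (5′×2.5′, letters a–x): lon ⌊0.2184/0.0833333⌋ = 2 → c; lat ⌊0.1076/0.0416667⌋ = 2 → c.

KL13cc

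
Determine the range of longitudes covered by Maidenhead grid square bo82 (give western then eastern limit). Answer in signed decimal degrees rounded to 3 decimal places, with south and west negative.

-144.000, -142.000

Field B=1, O=14: +1·20° lon, +14·10° lat → SW at lon -160°, lat 50°.
Square 8, 2: +8·2° lon, +2·1° lat → SW at lon -144°, lat 52°.
Cell spans 2° lon × 1° lat.
west -144.000, east -142.000.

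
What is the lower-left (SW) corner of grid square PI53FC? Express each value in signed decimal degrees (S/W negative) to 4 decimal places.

-6.9167, 130.4167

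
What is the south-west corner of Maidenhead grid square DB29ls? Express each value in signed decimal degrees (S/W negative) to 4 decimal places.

-70.2500, -115.0833

Field D=3, B=1: +3·20° lon, +1·10° lat → SW at lon -120°, lat -80°.
Square 2, 9: +2·2° lon, +9·1° lat → SW at lon -116°, lat -71°.
Subsquare l=11, s=18: +11·0.0833333° lon, +18·0.0416667° lat → SW at lon -115.083°, lat -70.25°.
latitude -70.2500, longitude -115.0833.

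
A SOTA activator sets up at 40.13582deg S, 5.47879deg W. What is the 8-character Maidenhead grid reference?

Add 180° to longitude and 90° to latitude: 174.52121, 49.86418.
Field: 174.52121/20 → 8 → I, 49.86418/10 → 4 → E; chars IE.
Square: 14.52121/2 → 7, 9.86418/1 → 9; chars 79.
Subsquare: 0.52121/0.0833333 → 6 → g, 0.86418/0.0416667 → 20 → u; chars gu.
Extended square: 0.02121/0.00833333 → 2, 0.03085/0.00416667 → 7; chars 27.

IE79gu27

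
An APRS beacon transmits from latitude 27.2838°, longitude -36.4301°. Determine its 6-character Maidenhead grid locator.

Offset from 180°W / 90°S: lon 143.5699°, lat 117.2838°.
Field (20°×10°, letters A–R): lon ⌊143.5699/20⌋ = 7 → H; lat ⌊117.2838/10⌋ = 11 → L.
Square (2°×1°, digits 0–9): lon ⌊3.5699/2⌋ = 1; lat ⌊7.2838/1⌋ = 7.
Subsquare (5′×2.5′, letters a–x): lon ⌊1.5699/0.0833333⌋ = 18 → s; lat ⌊0.2838/0.0416667⌋ = 6 → g.

HL17sg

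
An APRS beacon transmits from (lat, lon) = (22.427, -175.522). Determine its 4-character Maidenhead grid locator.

Shift to the Maidenhead origin (180°W, 90°S): lon 4.48, lat 112.43.
Field: 4.48/20 → 0 → A, 112.43/10 → 11 → L; chars AL.
Square: 4.48/2 → 2, 2.43/1 → 2; chars 22.

AL22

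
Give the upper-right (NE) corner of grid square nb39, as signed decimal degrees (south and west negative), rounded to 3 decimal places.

-70.000, 88.000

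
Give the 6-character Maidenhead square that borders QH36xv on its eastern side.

QH46av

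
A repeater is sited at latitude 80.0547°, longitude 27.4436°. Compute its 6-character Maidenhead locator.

KR30rb

Offset from 180°W / 90°S: lon 207.4436°, lat 170.0547°.
Field (20°×10°, letters A–R): 207.4436/20 → 10 → K, 170.0547/10 → 17 → R; chars KR.
Square (2°×1°, digits 0–9): 7.4436/2 → 3, 0.0547/1 → 0; chars 30.
Subsquare (5′×2.5′, letters a–x): 1.4436/0.0833333 → 17 → r, 0.0547/0.0416667 → 1 → b; chars rb.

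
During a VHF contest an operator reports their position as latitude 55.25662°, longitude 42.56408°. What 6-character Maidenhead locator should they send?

Shift to the Maidenhead origin (180°W, 90°S): lon 222.5641, lat 145.2566.
Field: lon ⌊222.5641/20⌋ = 11 → L; lat ⌊145.2566/10⌋ = 14 → O.
Square: lon ⌊2.5641/2⌋ = 1; lat ⌊5.2566/1⌋ = 5.
Subsquare: lon ⌊0.5641/0.0833333⌋ = 6 → g; lat ⌊0.2566/0.0416667⌋ = 6 → g.

LO15gg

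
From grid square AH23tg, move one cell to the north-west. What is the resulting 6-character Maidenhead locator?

Longitude subsquare t = 19; −1 → 18 = s.
Latitude subsquare g = 6; +1 → 7 = h.

AH23sh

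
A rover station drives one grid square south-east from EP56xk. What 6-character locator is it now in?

Longitude subsquare x = 23; +1 → 24, wraps to 0 = a, carry into square.
Longitude square 5; +1 → 6.
Latitude subsquare k = 10; −1 → 9 = j.

EP66aj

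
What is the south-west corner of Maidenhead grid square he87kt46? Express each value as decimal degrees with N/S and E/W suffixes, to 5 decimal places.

42.18333° S, 23.13333° W

Field H=7, E=4: +7·20° lon, +4·10° lat → SW at lon -40°, lat -50°.
Square 8, 7: +8·2° lon, +7·1° lat → SW at lon -24°, lat -43°.
Subsquare k=10, t=19: +10·0.0833333° lon, +19·0.0416667° lat → SW at lon -23.1667°, lat -42.2083°.
Extended square 4, 6: +4·0.00833333° lon, +6·0.00416667° lat → SW at lon -23.1333°, lat -42.1833°.
latitude 42.18333° S, longitude 23.13333° W.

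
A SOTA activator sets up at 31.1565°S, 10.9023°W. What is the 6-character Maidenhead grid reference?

IF48nu

Offset from 180°W / 90°S: lon 169.0977°, lat 58.8435°.
Field: lon ⌊169.0977/20⌋ = 8 → I; lat ⌊58.8435/10⌋ = 5 → F.
Square: lon ⌊9.0977/2⌋ = 4; lat ⌊8.8435/1⌋ = 8.
Subsquare: lon ⌊1.0977/0.0833333⌋ = 13 → n; lat ⌊0.8435/0.0416667⌋ = 20 → u.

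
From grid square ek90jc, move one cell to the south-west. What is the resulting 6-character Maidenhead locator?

EK90ib

Longitude subsquare j = 9; −1 → 8 = i.
Latitude subsquare c = 2; −1 → 1 = b.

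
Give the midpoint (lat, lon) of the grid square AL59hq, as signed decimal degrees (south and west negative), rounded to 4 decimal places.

29.6875, -169.3750

Field A=0, L=11: +0·20° lon, +11·10° lat → SW at lon -180°, lat 20°.
Square 5, 9: +5·2° lon, +9·1° lat → SW at lon -170°, lat 29°.
Subsquare h=7, q=16: +7·0.0833333° lon, +16·0.0416667° lat → SW at lon -169.417°, lat 29.6667°.
Cell spans 0.0833333° lon × 0.0416667° lat. Centre is SW corner plus half of each.
latitude 29.6875, longitude -169.3750.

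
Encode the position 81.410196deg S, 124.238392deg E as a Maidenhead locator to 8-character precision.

PA28co81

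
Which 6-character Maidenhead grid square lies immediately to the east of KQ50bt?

Longitude subsquare b = 1; +1 → 2 = c.
The latitude characters are unchanged.

KQ50ct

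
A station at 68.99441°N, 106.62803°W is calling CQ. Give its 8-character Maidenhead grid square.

Offset from 180°W / 90°S: lon 73.37197°, lat 158.99441°.
Field (20°×10°, letters A–R): 73.37197/20 → 3 → D, 158.99441/10 → 15 → P; chars DP.
Square (2°×1°, digits 0–9): 13.37197/2 → 6, 8.99441/1 → 8; chars 68.
Subsquare (5′×2.5′, letters a–x): 1.37197/0.0833333 → 16 → q, 0.99441/0.0416667 → 23 → x; chars qx.
Extended square (30″×15″, digits 0–9): 0.03864/0.00833333 → 4, 0.03608/0.00416667 → 8; chars 48.

DP68qx48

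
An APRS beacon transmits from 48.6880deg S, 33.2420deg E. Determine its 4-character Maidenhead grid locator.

Add 180° to longitude and 90° to latitude: 213.24, 41.31.
Field: 213.24/20 → 10 → K, 41.31/10 → 4 → E; chars KE.
Square: 13.24/2 → 6, 1.31/1 → 1; chars 61.

KE61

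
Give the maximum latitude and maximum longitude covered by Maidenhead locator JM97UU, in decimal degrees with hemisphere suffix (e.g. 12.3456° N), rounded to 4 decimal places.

37.8750° N, 19.7500° E

Field J=9, M=12: +9·20° lon, +12·10° lat → SW at lon 0°, lat 30°.
Square 9, 7: +9·2° lon, +7·1° lat → SW at lon 18°, lat 37°.
Subsquare u=20, u=20: +20·0.0833333° lon, +20·0.0416667° lat → SW at lon 19.6667°, lat 37.8333°.
Cell spans 0.0833333° lon × 0.0416667° lat. NE corner is SW corner plus one full cell.
latitude 37.8750° N, longitude 19.7500° E.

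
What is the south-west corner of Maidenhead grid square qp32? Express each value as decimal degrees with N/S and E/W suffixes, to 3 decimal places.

Field Q=16, P=15: +16·20° lon, +15·10° lat → SW at lon 140°, lat 60°.
Square 3, 2: +3·2° lon, +2·1° lat → SW at lon 146°, lat 62°.
latitude 62.000° N, longitude 146.000° E.

62.000° N, 146.000° E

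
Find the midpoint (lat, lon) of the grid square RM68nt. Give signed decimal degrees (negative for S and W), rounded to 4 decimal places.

38.8125, 173.1250

Field R=17, M=12: +17·20° lon, +12·10° lat → SW at lon 160°, lat 30°.
Square 6, 8: +6·2° lon, +8·1° lat → SW at lon 172°, lat 38°.
Subsquare n=13, t=19: +13·0.0833333° lon, +19·0.0416667° lat → SW at lon 173.083°, lat 38.7917°.
Cell spans 0.0833333° lon × 0.0416667° lat. Centre is SW corner plus half of each.
latitude 38.8125, longitude 173.1250.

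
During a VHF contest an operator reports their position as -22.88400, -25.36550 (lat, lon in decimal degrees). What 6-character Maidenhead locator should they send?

Shift to the Maidenhead origin (180°W, 90°S): lon 154.6345, lat 67.1160.
Field (20°×10°, letters A–R): 154.6345/20 → 7 → H, 67.1160/10 → 6 → G; chars HG.
Square (2°×1°, digits 0–9): 14.6345/2 → 7, 7.1160/1 → 7; chars 77.
Subsquare (5′×2.5′, letters a–x): 0.6345/0.0833333 → 7 → h, 0.1160/0.0416667 → 2 → c; chars hc.

HG77hc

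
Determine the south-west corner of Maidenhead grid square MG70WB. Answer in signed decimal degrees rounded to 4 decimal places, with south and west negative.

-29.9583, 75.8333

Field M=12, G=6: +12·20° lon, +6·10° lat → SW at lon 60°, lat -30°.
Square 7, 0: +7·2° lon, +0·1° lat → SW at lon 74°, lat -30°.
Subsquare w=22, b=1: +22·0.0833333° lon, +1·0.0416667° lat → SW at lon 75.8333°, lat -29.9583°.
latitude -29.9583, longitude 75.8333.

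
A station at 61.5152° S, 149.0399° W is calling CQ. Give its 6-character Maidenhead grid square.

BC58ll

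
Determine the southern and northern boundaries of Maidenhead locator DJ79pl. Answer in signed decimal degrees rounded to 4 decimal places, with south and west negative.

Field D=3, J=9: +3·20° lon, +9·10° lat → SW at lon -120°, lat 0°.
Square 7, 9: +7·2° lon, +9·1° lat → SW at lon -106°, lat 9°.
Subsquare p=15, l=11: +15·0.0833333° lon, +11·0.0416667° lat → SW at lon -104.75°, lat 9.45833°.
Cell spans 0.0833333° lon × 0.0416667° lat.
south 9.4583, north 9.5000.

9.4583, 9.5000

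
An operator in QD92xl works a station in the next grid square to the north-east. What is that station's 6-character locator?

Longitude subsquare x = 23; +1 → 24, wraps to 0 = a, carry into square.
Longitude square 9; +1 → 10, wraps to 0, carry into field.
Longitude field Q = 16; +1 → 17 = R.
Latitude subsquare l = 11; +1 → 12 = m.

RD02am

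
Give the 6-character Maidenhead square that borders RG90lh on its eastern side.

Longitude subsquare l = 11; +1 → 12 = m.
The latitude characters are unchanged.

RG90mh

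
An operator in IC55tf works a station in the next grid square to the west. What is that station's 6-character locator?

Longitude subsquare t = 19; −1 → 18 = s.
The latitude characters are unchanged.

IC55sf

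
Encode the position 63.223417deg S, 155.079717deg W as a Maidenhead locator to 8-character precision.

Shift to the Maidenhead origin (180°W, 90°S): lon 24.92028, lat 26.77658.
Field: lon ⌊24.92028/20⌋ = 1 → B; lat ⌊26.77658/10⌋ = 2 → C.
Square: lon ⌊4.92028/2⌋ = 2; lat ⌊6.77658/1⌋ = 6.
Subsquare: lon ⌊0.92028/0.0833333⌋ = 11 → l; lat ⌊0.77658/0.0416667⌋ = 18 → s.
Extended square: lon ⌊0.00362/0.00833333⌋ = 0; lat ⌊0.02658/0.00416667⌋ = 6.

BC26ls06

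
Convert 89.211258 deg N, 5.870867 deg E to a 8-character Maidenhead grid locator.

Shift to the Maidenhead origin (180°W, 90°S): lon 185.87087, lat 179.21126.
Field: lon ⌊185.87087/20⌋ = 9 → J; lat ⌊179.21126/10⌋ = 17 → R.
Square: lon ⌊5.87087/2⌋ = 2; lat ⌊9.21126/1⌋ = 9.
Subsquare: lon ⌊1.87087/0.0833333⌋ = 22 → w; lat ⌊0.21126/0.0416667⌋ = 5 → f.
Extended square: lon ⌊0.03753/0.00833333⌋ = 4; lat ⌊0.00292/0.00416667⌋ = 0.

JR29wf40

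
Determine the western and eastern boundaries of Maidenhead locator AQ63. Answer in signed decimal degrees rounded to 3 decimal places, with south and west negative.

-168.000, -166.000

Field A=0, Q=16: +0·20° lon, +16·10° lat → SW at lon -180°, lat 70°.
Square 6, 3: +6·2° lon, +3·1° lat → SW at lon -168°, lat 73°.
Cell spans 2° lon × 1° lat.
west -168.000, east -166.000.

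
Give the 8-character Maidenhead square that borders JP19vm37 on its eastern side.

Longitude extended square 3; +1 → 4.
The latitude characters are unchanged.

JP19vm47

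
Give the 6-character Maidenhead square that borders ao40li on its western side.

AO40ki

Longitude subsquare l = 11; −1 → 10 = k.
The latitude characters are unchanged.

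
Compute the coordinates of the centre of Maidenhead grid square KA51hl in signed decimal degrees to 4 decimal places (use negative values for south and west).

Field K=10, A=0: +10·20° lon, +0·10° lat → SW at lon 20°, lat -90°.
Square 5, 1: +5·2° lon, +1·1° lat → SW at lon 30°, lat -89°.
Subsquare h=7, l=11: +7·0.0833333° lon, +11·0.0416667° lat → SW at lon 30.5833°, lat -88.5417°.
Cell spans 0.0833333° lon × 0.0416667° lat. Centre is SW corner plus half of each.
latitude -88.5208, longitude 30.6250.

-88.5208, 30.6250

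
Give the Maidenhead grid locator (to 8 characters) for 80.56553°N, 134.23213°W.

CR20vn25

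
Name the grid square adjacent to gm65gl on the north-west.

GM65fm

Longitude subsquare g = 6; −1 → 5 = f.
Latitude subsquare l = 11; +1 → 12 = m.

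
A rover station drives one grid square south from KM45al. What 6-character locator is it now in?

KM45ak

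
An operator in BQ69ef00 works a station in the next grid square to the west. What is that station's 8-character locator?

BQ69df90

Longitude extended square 0; −1 → -1, wraps to 9, carry into subsquare.
Longitude subsquare e = 4; −1 → 3 = d.
The latitude characters are unchanged.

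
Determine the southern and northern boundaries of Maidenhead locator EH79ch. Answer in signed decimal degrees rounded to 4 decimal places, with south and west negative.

-10.7083, -10.6667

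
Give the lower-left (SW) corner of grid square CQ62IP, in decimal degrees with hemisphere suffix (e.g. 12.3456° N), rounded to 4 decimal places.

Field C=2, Q=16: +2·20° lon, +16·10° lat → SW at lon -140°, lat 70°.
Square 6, 2: +6·2° lon, +2·1° lat → SW at lon -128°, lat 72°.
Subsquare i=8, p=15: +8·0.0833333° lon, +15·0.0416667° lat → SW at lon -127.333°, lat 72.625°.
latitude 72.6250° N, longitude 127.3333° W.

72.6250° N, 127.3333° W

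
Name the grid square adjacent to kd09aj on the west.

JD99xj

Longitude subsquare a = 0; −1 → -1, wraps to 23 = x, carry into square.
Longitude square 0; −1 → -1, wraps to 9, carry into field.
Longitude field K = 10; −1 → 9 = J.
The latitude characters are unchanged.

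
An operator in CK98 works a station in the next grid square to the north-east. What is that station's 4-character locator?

DK09

Longitude square 9; +1 → 10, wraps to 0, carry into field.
Longitude field C = 2; +1 → 3 = D.
Latitude square 8; +1 → 9.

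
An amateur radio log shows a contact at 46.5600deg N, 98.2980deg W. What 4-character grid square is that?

EN06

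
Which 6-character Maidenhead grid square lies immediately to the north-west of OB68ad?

Longitude subsquare a = 0; −1 → -1, wraps to 23 = x, carry into square.
Longitude square 6; −1 → 5.
Latitude subsquare d = 3; +1 → 4 = e.

OB58xe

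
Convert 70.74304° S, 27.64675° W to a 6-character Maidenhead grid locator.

Add 180° to longitude and 90° to latitude: 152.3533, 19.2570.
Field: 152.3533/20 → 7 → H, 19.2570/10 → 1 → B; chars HB.
Square: 12.3533/2 → 6, 9.2570/1 → 9; chars 69.
Subsquare: 0.3533/0.0833333 → 4 → e, 0.2570/0.0416667 → 6 → g; chars eg.

HB69eg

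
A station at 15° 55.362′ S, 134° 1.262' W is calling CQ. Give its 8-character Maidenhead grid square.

Shift to the Maidenhead origin (180°W, 90°S): lon 45.97897, lat 74.07730.
Field: 45.97897/20 → 2 → C, 74.07730/10 → 7 → H; chars CH.
Square: 5.97897/2 → 2, 4.07730/1 → 4; chars 24.
Subsquare: 1.97897/0.0833333 → 23 → x, 0.07730/0.0416667 → 1 → b; chars xb.
Extended square: 0.06230/0.00833333 → 7, 0.03563/0.00416667 → 8; chars 78.

CH24xb78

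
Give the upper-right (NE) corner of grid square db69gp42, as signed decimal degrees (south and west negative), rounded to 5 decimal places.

-70.36250, -107.45833

Field D=3, B=1: +3·20° lon, +1·10° lat → SW at lon -120°, lat -80°.
Square 6, 9: +6·2° lon, +9·1° lat → SW at lon -108°, lat -71°.
Subsquare g=6, p=15: +6·0.0833333° lon, +15·0.0416667° lat → SW at lon -107.5°, lat -70.375°.
Extended square 4, 2: +4·0.00833333° lon, +2·0.00416667° lat → SW at lon -107.467°, lat -70.3667°.
Cell spans 0.00833333° lon × 0.00416667° lat. NE corner is SW corner plus one full cell.
latitude -70.36250, longitude -107.45833.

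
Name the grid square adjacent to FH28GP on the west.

FH28fp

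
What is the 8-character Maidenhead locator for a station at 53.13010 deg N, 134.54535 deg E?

Add 180° to longitude and 90° to latitude: 314.54535, 143.13010.
Field (20°×10°, letters A–R): 314.54535/20 → 15 → P, 143.13010/10 → 14 → O; chars PO.
Square (2°×1°, digits 0–9): 14.54535/2 → 7, 3.13010/1 → 3; chars 73.
Subsquare (5′×2.5′, letters a–x): 0.54535/0.0833333 → 6 → g, 0.13010/0.0416667 → 3 → d; chars gd.
Extended square (30″×15″, digits 0–9): 0.04535/0.00833333 → 5, 0.00510/0.00416667 → 1; chars 51.

PO73gd51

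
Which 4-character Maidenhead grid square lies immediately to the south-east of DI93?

Longitude square 9; +1 → 10, wraps to 0, carry into field.
Longitude field D = 3; +1 → 4 = E.
Latitude square 3; −1 → 2.

EI02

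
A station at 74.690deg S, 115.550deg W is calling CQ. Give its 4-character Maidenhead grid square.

Shift to the Maidenhead origin (180°W, 90°S): lon 64.45, lat 15.31.
Field: 64.45/20 → 3 → D, 15.31/10 → 1 → B; chars DB.
Square: 4.45/2 → 2, 5.31/1 → 5; chars 25.

DB25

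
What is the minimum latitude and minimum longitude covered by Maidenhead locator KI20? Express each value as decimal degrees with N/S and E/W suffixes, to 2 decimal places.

Field K=10, I=8: +10·20° lon, +8·10° lat → SW at lon 20°, lat -10°.
Square 2, 0: +2·2° lon, +0·1° lat → SW at lon 24°, lat -10°.
latitude 10.00° S, longitude 24.00° E.

10.00° S, 24.00° E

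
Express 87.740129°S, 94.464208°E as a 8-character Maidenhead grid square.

Shift to the Maidenhead origin (180°W, 90°S): lon 274.46421, lat 2.25987.
Field: 274.46421/20 → 13 → N, 2.25987/10 → 0 → A; chars NA.
Square: 14.46421/2 → 7, 2.25987/1 → 2; chars 72.
Subsquare: 0.46421/0.0833333 → 5 → f, 0.25987/0.0416667 → 6 → g; chars fg.
Extended square: 0.04754/0.00833333 → 5, 0.00987/0.00416667 → 2; chars 52.

NA72fg52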